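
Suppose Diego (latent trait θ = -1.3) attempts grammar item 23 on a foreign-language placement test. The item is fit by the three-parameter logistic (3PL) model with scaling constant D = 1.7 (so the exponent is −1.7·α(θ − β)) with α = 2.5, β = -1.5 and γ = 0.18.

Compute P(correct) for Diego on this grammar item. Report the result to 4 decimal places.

0.7545

P(θ) = γ + (1 − γ) · 1 / (1 + exp(−D·α(θ − β)))
Exponent: 1.7 × 2.5 × (-1.3 − (-1.5)) = 0.8500
1/(1 + e^{-0.8500}) = 0.7006
P = 0.18 + 0.82 × 0.7006 = 0.7545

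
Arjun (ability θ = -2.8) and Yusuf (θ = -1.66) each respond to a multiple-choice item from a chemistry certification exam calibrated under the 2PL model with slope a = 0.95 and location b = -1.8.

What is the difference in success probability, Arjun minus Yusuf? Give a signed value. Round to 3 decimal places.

-0.254

P(θ) = 1 / (1 + exp(−a(θ − b)))
P(Arjun) = 0.2789  [exponent -0.9500]
P(Yusuf) = 0.5332  [exponent 0.1330]
Difference = 0.2789 − 0.5332 = -0.2543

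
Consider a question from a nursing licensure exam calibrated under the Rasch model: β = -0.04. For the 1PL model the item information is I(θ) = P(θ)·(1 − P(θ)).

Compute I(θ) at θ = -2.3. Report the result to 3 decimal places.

0.086

P = 1/(1+e^{2.2600}) = 0.0945
P(1−P) = 0.0945 × 0.9055 = 0.0856
I = P(1−P) = 0.08556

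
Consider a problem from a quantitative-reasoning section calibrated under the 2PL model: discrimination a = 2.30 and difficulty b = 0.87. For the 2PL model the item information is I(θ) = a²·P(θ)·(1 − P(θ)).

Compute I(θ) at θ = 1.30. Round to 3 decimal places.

P = 1/(1+e^{-0.9890}) = 0.7289
P(1−P) = 0.7289 × 0.2711 = 0.1976
I = a² × P(1−P) = 2.30² × 0.1976 = 1.04535

1.045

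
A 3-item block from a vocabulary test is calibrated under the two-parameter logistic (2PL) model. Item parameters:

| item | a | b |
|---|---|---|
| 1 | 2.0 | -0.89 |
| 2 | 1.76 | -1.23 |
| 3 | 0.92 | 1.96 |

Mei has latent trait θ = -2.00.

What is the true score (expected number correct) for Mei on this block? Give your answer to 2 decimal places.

P(θ) = 1 / (1 + exp(−a(θ − b)))
P_1 = 1/(1+e^{2.2200}) = 0.0980
P_2 = 1/(1+e^{1.3552}) = 0.2050
P_3 = 1/(1+e^{3.6432}) = 0.0255
E[score] = 0.0980 + 0.2050 + 0.0255 = 0.3285

0.33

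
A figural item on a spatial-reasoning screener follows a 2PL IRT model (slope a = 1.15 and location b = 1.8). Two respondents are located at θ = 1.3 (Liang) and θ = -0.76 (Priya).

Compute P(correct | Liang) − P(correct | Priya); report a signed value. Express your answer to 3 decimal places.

P(θ) = 1 / (1 + exp(−a(θ − b)))
P(Liang) = 0.3601  [exponent -0.5750]
P(Priya) = 0.0500  [exponent -2.9440]
Difference = 0.3601 − 0.0500 = 0.3101

0.310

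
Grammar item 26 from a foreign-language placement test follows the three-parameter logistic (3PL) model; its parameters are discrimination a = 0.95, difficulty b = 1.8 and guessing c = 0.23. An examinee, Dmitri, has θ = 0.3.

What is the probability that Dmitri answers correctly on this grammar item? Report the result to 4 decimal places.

0.3793

P(θ) = c + (1 − c) · 1 / (1 + exp(−a(θ − b)))
Exponent: 0.95 × (0.3 − 1.8) = -1.4250
1/(1 + e^{1.4250}) = 0.1939
P = 0.23 + 0.77 × 0.1939 = 0.3793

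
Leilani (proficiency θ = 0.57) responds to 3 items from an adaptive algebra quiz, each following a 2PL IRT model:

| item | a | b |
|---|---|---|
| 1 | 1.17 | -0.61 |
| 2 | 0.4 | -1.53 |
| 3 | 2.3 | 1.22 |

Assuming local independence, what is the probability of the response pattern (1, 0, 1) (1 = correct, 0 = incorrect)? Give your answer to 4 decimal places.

0.0441

P(θ) = 1 / (1 + exp(−a(θ − b)))
P_1 = 1/(1+e^{-1.3806}) = 0.7991
P_2 = 1/(1+e^{-0.8400}) = 0.6985
P_3 = 1/(1+e^{1.4950}) = 0.1832
L = P_1 × (1−P_2) × P_3 = 0.7991 × 0.3015 × 0.1832 = 0.04414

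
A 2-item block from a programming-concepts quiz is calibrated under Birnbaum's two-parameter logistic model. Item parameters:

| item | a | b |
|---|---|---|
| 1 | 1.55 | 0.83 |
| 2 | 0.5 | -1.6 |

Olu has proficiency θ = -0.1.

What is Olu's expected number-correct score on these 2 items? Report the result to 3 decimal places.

P(θ) = 1 / (1 + exp(−a(θ − b)))
P_1 = 1/(1+e^{1.4415}) = 0.1913
P_2 = 1/(1+e^{-0.7500}) = 0.6792
E[score] = 0.1913 + 0.6792 = 0.8705

0.870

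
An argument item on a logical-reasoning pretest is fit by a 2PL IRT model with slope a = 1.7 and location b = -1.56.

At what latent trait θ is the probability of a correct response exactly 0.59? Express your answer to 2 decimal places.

P(θ) = 1 / (1 + exp(−a(θ − b)))
logit = ln(0.5900/0.4100) = 0.3640
θ = b + logit/(a) = -1.56 + 0.3640/1.7000 = -1.3459

-1.35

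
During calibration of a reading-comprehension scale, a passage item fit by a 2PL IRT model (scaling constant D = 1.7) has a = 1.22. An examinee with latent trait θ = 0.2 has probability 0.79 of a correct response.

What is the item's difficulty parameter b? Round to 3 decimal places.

P(θ) = 1 / (1 + exp(−D·a(θ − b)))
logit(0.79) = ln(0.79/0.21) = 1.3249
b = θ − logit/(1.7·a) = 0.2 − 1.3249/2.0740 = -0.4388

-0.439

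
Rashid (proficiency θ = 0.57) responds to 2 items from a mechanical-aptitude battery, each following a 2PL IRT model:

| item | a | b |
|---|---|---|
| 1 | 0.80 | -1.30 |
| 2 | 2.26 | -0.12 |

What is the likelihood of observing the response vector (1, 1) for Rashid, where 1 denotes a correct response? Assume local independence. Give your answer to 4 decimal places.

0.6750

P(θ) = 1 / (1 + exp(−a(θ − b)))
P_1 = 1/(1+e^{-1.4960}) = 0.8170
P_2 = 1/(1+e^{-1.5594}) = 0.8263
L = P_1 × P_2 = 0.8170 × 0.8263 = 0.67504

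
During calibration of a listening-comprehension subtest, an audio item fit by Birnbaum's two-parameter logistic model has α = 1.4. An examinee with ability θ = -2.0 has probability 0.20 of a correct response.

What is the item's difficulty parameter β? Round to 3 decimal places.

-1.010

P(θ) = 1 / (1 + exp(−α(θ − β)))
logit(0.20) = ln(0.20/0.80) = -1.3863
β = θ − logit/(α) = -2.0 − (-1.3863)/1.4000 = -1.0098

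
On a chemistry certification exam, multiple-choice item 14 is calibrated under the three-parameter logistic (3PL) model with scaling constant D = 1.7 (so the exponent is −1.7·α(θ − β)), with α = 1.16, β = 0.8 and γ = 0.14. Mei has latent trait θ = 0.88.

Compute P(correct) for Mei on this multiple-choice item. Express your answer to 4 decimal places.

0.6038

P(θ) = γ + (1 − γ) · 1 / (1 + exp(−D·α(θ − β)))
Exponent: 1.7 × 1.16 × (0.88 − 0.8) = 0.1578
1/(1 + e^{-0.1578}) = 0.5394
P = 0.14 + 0.86 × 0.5394 = 0.6038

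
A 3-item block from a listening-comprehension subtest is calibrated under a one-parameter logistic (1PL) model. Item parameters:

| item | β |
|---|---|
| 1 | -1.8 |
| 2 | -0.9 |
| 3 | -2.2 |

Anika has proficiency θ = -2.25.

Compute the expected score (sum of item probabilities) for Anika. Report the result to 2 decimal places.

1.08

P(θ) = 1 / (1 + exp(−(θ − β)))
P_1 = 1/(1+e^{0.4500}) = 0.3894
P_2 = 1/(1+e^{1.3500}) = 0.2059
P_3 = 1/(1+e^{0.0500}) = 0.4875
E[score] = 0.3894 + 0.2059 + 0.4875 = 1.0827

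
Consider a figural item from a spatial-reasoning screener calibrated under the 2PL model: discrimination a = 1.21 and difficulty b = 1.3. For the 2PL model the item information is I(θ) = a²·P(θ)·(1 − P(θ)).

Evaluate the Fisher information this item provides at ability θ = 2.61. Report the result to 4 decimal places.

0.2067

P = 1/(1+e^{-1.5851}) = 0.8299
P(1−P) = 0.8299 × 0.1701 = 0.1411
I = a² × P(1−P) = 1.21² × 0.1411 = 0.20666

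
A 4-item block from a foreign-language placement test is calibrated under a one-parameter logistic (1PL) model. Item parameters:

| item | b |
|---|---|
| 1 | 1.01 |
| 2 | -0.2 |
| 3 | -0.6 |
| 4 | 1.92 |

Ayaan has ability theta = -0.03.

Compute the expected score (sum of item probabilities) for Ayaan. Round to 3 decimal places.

P(theta) = 1 / (1 + exp(−(theta − b)))
P_1 = 1/(1+e^{1.0400}) = 0.2611
P_2 = 1/(1+e^{-0.1700}) = 0.5424
P_3 = 1/(1+e^{-0.5700}) = 0.6388
P_4 = 1/(1+e^{1.9500}) = 0.1246
E[score] = 0.2611 + 0.5424 + 0.6388 + 0.1246 = 1.5669

1.567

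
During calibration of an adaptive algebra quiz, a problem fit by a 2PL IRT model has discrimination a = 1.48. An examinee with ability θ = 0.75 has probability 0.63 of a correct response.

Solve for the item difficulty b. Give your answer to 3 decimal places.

0.390

P(θ) = 1 / (1 + exp(−a(θ − b)))
logit(0.63) = ln(0.63/0.37) = 0.5322
b = θ − logit/(a) = 0.75 − 0.5322/1.4800 = 0.3904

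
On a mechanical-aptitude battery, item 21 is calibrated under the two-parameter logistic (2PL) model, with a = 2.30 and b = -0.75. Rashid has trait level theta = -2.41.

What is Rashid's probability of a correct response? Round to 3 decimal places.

0.021

P(theta) = 1 / (1 + exp(−a(theta − b)))
Exponent: 2.30 × (-2.41 − (-0.75)) = -3.8180
1/(1 + e^{3.8180}) = 0.0215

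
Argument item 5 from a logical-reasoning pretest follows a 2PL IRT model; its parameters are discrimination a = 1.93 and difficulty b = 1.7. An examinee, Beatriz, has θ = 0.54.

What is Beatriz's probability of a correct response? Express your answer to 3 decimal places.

0.096

P(θ) = 1 / (1 + exp(−a(θ − b)))
Exponent: 1.93 × (0.54 − 1.7) = -2.2388
1/(1 + e^{2.2388}) = 0.0963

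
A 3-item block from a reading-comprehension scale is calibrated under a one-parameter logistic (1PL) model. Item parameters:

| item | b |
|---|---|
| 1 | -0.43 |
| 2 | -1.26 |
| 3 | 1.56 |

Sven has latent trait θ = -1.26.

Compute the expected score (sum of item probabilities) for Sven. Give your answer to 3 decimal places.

P(θ) = 1 / (1 + exp(−(θ − b)))
P_1 = 1/(1+e^{0.8300}) = 0.3036
P_2 = 1/(1+e^{0.0000}) = 0.5000
P_3 = 1/(1+e^{2.8200}) = 0.0563
E[score] = 0.3036 + 0.5000 + 0.0563 = 0.8599

0.860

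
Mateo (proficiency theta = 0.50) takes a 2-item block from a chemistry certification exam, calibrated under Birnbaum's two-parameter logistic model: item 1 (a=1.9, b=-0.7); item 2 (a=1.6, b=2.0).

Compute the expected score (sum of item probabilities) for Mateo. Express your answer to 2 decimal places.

0.99

P(theta) = 1 / (1 + exp(−a(theta − b)))
P_1 = 1/(1+e^{-2.2800}) = 0.9072
P_2 = 1/(1+e^{2.4000}) = 0.0832
E[score] = 0.9072 + 0.0832 = 0.9904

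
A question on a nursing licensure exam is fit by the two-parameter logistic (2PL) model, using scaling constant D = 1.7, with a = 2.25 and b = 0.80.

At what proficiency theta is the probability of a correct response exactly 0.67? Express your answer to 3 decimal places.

0.985

P(theta) = 1 / (1 + exp(−D·a(theta − b)))
logit = ln(0.6700/0.3300) = 0.7082
theta = b + logit/(1.7·a) = 0.80 + 0.7082/3.8250 = 0.9851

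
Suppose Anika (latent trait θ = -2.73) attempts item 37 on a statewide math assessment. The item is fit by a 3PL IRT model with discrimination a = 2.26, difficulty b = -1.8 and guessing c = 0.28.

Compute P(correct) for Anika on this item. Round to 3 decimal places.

P(θ) = c + (1 − c) · 1 / (1 + exp(−a(θ − b)))
Exponent: 2.26 × (-2.73 − (-1.8)) = -2.1018
1/(1 + e^{2.1018}) = 0.1089
P = 0.28 + 0.72 × 0.1089 = 0.3584

0.358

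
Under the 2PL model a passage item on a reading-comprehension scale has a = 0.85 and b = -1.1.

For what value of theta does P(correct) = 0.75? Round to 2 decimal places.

P(theta) = 1 / (1 + exp(−a(theta − b)))
logit = ln(0.7500/0.2500) = 1.0986
theta = b + logit/(a) = -1.1 + 1.0986/0.8500 = 0.1925

0.19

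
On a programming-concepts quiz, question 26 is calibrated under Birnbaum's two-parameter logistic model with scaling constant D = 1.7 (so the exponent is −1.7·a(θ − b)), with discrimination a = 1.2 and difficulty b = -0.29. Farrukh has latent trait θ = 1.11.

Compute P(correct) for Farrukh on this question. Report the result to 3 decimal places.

0.946

P(θ) = 1 / (1 + exp(−D·a(θ − b)))
Exponent: 1.7 × 1.2 × (1.11 − (-0.29)) = 2.8560
1/(1 + e^{-2.8560}) = 0.9456
P = 0.9456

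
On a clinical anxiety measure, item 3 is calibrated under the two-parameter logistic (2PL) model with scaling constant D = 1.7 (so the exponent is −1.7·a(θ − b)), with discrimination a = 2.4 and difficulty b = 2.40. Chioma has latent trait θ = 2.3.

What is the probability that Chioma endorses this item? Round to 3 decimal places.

0.399

P(θ) = 1 / (1 + exp(−D·a(θ − b)))
Exponent: 1.7 × 2.4 × (2.3 − 2.40) = -0.4080
1/(1 + e^{0.4080}) = 0.3994
P = 0.3994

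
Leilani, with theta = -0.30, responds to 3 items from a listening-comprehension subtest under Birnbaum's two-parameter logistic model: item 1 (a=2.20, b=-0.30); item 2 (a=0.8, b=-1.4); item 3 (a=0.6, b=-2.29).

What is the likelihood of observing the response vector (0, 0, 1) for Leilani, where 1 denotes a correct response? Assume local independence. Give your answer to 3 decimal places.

0.113

P(theta) = 1 / (1 + exp(−a(theta − b)))
P_1 = 1/(1+e^{0.0000}) = 0.5000
P_2 = 1/(1+e^{-0.8800}) = 0.7068
P_3 = 1/(1+e^{-1.1940}) = 0.7675
L = (1−P_1) × (1−P_2) × P_3 = 0.5000 × 0.2932 × 0.7675 = 0.11250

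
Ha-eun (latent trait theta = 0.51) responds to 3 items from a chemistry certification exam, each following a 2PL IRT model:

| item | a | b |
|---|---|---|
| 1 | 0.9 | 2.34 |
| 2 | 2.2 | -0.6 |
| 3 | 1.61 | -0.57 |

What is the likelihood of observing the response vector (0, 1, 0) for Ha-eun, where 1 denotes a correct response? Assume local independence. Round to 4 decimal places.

0.1153

P(theta) = 1 / (1 + exp(−a(theta − b)))
P_1 = 1/(1+e^{1.6470}) = 0.1615
P_2 = 1/(1+e^{-2.4420}) = 0.9200
P_3 = 1/(1+e^{-1.7388}) = 0.8505
L = (1−P_1) × P_2 × (1−P_3) = 0.8385 × 0.9200 × 0.1495 = 0.11530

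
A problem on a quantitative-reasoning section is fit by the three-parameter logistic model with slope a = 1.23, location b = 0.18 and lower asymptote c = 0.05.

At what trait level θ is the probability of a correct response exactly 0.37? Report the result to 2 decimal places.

-0.37

P(θ) = c + (1 − c) · 1 / (1 + exp(−a(θ − b)))
Remove guessing floor: (0.37 − 0.05)/(1 − 0.05) = 0.3368
logit = ln(0.3368/0.6632) = -0.6774
θ = b + logit/(a) = 0.18 + (-0.6774)/1.2300 = -0.3707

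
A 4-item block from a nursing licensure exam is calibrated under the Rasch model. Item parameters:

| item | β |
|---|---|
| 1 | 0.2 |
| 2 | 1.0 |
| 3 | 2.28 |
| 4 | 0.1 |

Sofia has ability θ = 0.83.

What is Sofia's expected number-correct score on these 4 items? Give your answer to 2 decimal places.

P(θ) = 1 / (1 + exp(−(θ − β)))
P_1 = 1/(1+e^{-0.6300}) = 0.6525
P_2 = 1/(1+e^{0.1700}) = 0.4576
P_3 = 1/(1+e^{1.4500}) = 0.1900
P_4 = 1/(1+e^{-0.7300}) = 0.6748
E[score] = 0.6525 + 0.4576 + 0.1900 + 0.6748 = 1.9749

1.97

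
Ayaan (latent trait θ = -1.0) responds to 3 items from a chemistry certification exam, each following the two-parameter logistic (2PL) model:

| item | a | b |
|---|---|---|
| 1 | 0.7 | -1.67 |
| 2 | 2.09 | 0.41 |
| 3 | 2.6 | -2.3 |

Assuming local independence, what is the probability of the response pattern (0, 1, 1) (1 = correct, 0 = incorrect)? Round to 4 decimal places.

P(θ) = 1 / (1 + exp(−a(θ − b)))
P_1 = 1/(1+e^{-0.4690}) = 0.6151
P_2 = 1/(1+e^{2.9469}) = 0.0499
P_3 = 1/(1+e^{-3.3800}) = 0.9671
L = (1−P_1) × P_2 × P_3 = 0.3849 × 0.0499 × 0.9671 = 0.01857

0.0186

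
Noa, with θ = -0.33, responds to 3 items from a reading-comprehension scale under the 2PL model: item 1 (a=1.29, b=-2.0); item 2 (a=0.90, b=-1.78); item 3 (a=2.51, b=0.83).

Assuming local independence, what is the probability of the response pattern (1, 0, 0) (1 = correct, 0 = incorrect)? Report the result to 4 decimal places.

P(θ) = 1 / (1 + exp(−a(θ − b)))
P_1 = 1/(1+e^{-2.1543}) = 0.8961
P_2 = 1/(1+e^{-1.3050}) = 0.7867
P_3 = 1/(1+e^{2.9116}) = 0.0516
L = P_1 × (1−P_2) × (1−P_3) = 0.8961 × 0.2133 × 0.9484 = 0.18129

0.1813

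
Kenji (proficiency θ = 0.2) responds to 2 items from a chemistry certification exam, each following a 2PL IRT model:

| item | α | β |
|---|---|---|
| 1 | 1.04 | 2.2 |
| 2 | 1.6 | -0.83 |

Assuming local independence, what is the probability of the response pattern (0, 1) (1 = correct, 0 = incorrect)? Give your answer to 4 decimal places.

0.7455

P(θ) = 1 / (1 + exp(−α(θ − β)))
P_1 = 1/(1+e^{2.0800}) = 0.1111
P_2 = 1/(1+e^{-1.6480}) = 0.8386
L = (1−P_1) × P_2 = 0.8889 × 0.8386 = 0.74549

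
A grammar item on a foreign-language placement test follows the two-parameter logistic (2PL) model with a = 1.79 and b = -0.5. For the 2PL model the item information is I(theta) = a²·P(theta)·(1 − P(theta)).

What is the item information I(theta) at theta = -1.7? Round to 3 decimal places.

0.300

P = 1/(1+e^{2.1480}) = 0.1045
P(1−P) = 0.1045 × 0.8955 = 0.0936
I = a² × P(1−P) = 1.79² × 0.0936 = 0.29989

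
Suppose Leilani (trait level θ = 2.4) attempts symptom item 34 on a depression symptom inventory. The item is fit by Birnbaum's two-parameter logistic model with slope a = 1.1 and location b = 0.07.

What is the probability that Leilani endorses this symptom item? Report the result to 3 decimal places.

P(θ) = 1 / (1 + exp(−a(θ − b)))
Exponent: 1.1 × (2.4 − 0.07) = 2.5630
1/(1 + e^{-2.5630}) = 0.9284

0.928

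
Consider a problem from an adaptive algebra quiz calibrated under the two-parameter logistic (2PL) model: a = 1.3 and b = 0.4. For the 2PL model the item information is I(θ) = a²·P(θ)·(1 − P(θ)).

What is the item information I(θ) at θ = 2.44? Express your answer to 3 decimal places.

P = 1/(1+e^{-2.6520}) = 0.9341
P(1−P) = 0.9341 × 0.0659 = 0.0615
I = a² × P(1−P) = 1.3² × 0.0615 = 0.10398

0.104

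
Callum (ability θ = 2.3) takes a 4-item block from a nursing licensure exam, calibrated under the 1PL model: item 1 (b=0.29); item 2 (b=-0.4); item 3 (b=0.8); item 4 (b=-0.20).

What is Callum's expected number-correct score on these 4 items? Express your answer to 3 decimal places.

P(θ) = 1 / (1 + exp(−(θ − b)))
P_1 = 1/(1+e^{-2.0100}) = 0.8818
P_2 = 1/(1+e^{-2.7000}) = 0.9370
P_3 = 1/(1+e^{-1.5000}) = 0.8176
P_4 = 1/(1+e^{-2.5000}) = 0.9241
E[score] = 0.8818 + 0.9370 + 0.8176 + 0.9241 = 3.5606

3.561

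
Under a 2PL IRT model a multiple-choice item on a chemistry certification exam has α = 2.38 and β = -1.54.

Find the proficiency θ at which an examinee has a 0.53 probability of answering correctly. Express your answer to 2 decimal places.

-1.49

P(θ) = 1 / (1 + exp(−α(θ − β)))
logit = ln(0.5300/0.4700) = 0.1201
θ = β + logit/(α) = -1.54 + 0.1201/2.3800 = -1.4895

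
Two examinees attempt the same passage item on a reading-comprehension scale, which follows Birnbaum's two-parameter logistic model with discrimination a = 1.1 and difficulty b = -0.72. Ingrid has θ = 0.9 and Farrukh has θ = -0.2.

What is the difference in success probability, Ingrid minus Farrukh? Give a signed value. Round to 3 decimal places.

P(θ) = 1 / (1 + exp(−a(θ − b)))
P(Ingrid) = 0.8559  [exponent 1.7820]
P(Farrukh) = 0.6392  [exponent 0.5720]
Difference = 0.8559 − 0.6392 = 0.2167

0.217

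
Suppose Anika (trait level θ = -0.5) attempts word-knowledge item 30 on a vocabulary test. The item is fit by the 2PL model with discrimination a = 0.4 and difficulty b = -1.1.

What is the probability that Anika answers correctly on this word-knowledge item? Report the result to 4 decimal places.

P(θ) = 1 / (1 + exp(−a(θ − b)))
Exponent: 0.4 × (-0.5 − (-1.1)) = 0.2400
1/(1 + e^{-0.2400}) = 0.5597

0.5597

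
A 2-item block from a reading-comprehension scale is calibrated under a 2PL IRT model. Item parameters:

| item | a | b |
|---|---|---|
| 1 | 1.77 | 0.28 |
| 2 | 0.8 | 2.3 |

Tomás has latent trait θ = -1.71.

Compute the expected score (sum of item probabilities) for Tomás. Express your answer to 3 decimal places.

P(θ) = 1 / (1 + exp(−a(θ − b)))
P_1 = 1/(1+e^{3.5223}) = 0.0287
P_2 = 1/(1+e^{3.2080}) = 0.0389
E[score] = 0.0287 + 0.0389 = 0.0676

0.068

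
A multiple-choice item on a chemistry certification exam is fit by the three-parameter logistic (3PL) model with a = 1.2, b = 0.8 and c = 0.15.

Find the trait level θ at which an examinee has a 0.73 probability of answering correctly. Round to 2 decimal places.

P(θ) = c + (1 − c) · 1 / (1 + exp(−a(θ − b)))
Remove guessing floor: (0.73 − 0.15)/(1 − 0.15) = 0.6824
logit = ln(0.6824/0.3176) = 0.7646
θ = b + logit/(a) = 0.8 + 0.7646/1.2000 = 1.4372

1.44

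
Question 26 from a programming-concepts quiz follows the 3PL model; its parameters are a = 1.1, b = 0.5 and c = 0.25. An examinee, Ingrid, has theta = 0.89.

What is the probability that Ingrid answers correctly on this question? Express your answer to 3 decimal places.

P(theta) = c + (1 − c) · 1 / (1 + exp(−a(theta − b)))
Exponent: 1.1 × (0.89 − 0.5) = 0.4290
1/(1 + e^{-0.4290}) = 0.6056
P = 0.25 + 0.75 × 0.6056 = 0.7042

0.704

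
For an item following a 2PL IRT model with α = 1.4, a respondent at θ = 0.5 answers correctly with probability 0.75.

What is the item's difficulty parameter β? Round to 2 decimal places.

-0.28

P(θ) = 1 / (1 + exp(−α(θ − β)))
logit(0.75) = ln(0.75/0.25) = 1.0986
β = θ − logit/(α) = 0.5 − 1.0986/1.4000 = -0.2847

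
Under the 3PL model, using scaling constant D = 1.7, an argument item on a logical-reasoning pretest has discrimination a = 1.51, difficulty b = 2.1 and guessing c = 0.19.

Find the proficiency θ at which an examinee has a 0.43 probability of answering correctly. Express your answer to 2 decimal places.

P(θ) = c + (1 − c) · 1 / (1 + exp(−D·a(θ − b)))
Remove guessing floor: (0.43 − 0.19)/(1 − 0.19) = 0.2963
logit = ln(0.2963/0.7037) = -0.8650
θ = b + logit/(1.7·a) = 2.1 + (-0.8650)/2.5670 = 1.7630

1.76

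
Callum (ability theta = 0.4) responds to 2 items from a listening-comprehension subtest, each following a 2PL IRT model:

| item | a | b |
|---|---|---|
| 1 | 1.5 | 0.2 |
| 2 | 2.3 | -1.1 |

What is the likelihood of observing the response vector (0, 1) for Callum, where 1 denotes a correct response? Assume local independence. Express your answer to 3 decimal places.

P(theta) = 1 / (1 + exp(−a(theta − b)))
P_1 = 1/(1+e^{-0.3000}) = 0.5744
P_2 = 1/(1+e^{-3.4500}) = 0.9692
L = (1−P_1) × P_2 = 0.4256 × 0.9692 = 0.41246

0.412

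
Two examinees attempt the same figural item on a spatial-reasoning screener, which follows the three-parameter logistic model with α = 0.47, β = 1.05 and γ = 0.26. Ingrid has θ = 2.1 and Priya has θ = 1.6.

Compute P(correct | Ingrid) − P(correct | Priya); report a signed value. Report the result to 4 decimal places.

0.0419

P(θ) = γ + (1 − γ) · 1 / (1 + exp(−α(θ − β)))
P(Ingrid) = 0.7195  [exponent 0.4935]
P(Priya) = 0.6776  [exponent 0.2585]
Difference = 0.7195 − 0.6776 = 0.0419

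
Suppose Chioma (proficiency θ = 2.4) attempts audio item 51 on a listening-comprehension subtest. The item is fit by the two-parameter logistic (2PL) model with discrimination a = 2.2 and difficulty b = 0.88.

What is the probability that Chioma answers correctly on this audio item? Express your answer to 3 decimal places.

P(θ) = 1 / (1 + exp(−a(θ − b)))
Exponent: 2.2 × (2.4 − 0.88) = 3.3440
1/(1 + e^{-3.3440}) = 0.9659

0.966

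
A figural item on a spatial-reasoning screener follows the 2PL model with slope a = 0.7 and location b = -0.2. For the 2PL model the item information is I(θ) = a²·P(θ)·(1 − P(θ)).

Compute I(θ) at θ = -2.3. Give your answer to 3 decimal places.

P = 1/(1+e^{1.4700}) = 0.1869
P(1−P) = 0.1869 × 0.8131 = 0.1520
I = a² × P(1−P) = 0.7² × 0.1520 = 0.07448

0.074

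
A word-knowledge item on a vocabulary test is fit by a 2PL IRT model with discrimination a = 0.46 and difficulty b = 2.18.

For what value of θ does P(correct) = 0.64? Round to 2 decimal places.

P(θ) = 1 / (1 + exp(−a(θ − b)))
logit = ln(0.6400/0.3600) = 0.5754
θ = b + logit/(a) = 2.18 + 0.5754/0.4600 = 3.4308

3.43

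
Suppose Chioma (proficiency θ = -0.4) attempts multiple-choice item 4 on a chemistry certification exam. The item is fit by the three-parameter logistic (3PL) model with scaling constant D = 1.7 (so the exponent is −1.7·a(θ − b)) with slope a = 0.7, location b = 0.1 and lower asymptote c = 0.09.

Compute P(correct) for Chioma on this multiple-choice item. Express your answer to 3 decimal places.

P(θ) = c + (1 − c) · 1 / (1 + exp(−D·a(θ − b)))
Exponent: 1.7 × 0.7 × (-0.4 − 0.1) = -0.5950
1/(1 + e^{0.5950}) = 0.3555
P = 0.09 + 0.91 × 0.3555 = 0.4135

0.413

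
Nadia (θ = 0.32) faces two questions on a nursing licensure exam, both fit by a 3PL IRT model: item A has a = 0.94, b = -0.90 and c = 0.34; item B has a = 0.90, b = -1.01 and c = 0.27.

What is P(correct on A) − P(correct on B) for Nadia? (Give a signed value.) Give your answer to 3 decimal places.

P(θ) = c + (1 − c) · 1 / (1 + exp(−a(θ − b)))
P_A = 0.8409
P_B = 0.8306
P_A − P_B = 0.0103

0.010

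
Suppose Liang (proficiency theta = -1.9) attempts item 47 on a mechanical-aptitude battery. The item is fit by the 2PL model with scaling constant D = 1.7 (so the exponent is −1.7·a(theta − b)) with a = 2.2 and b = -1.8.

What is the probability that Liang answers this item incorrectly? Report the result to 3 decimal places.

P(theta) = 1 / (1 + exp(−D·a(theta − b)))
Exponent: 1.7 × 2.2 × (-1.9 − (-1.8)) = -0.3740
1/(1 + e^{0.3740}) = 0.4076
P = 0.4076
P(incorrect) = 1 − 0.4076 = 0.5924

0.592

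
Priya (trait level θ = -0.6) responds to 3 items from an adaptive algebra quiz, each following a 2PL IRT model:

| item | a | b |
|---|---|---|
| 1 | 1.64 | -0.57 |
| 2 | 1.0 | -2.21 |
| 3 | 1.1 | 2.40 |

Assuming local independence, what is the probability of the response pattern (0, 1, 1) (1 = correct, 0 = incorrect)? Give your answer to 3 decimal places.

P(θ) = 1 / (1 + exp(−a(θ − b)))
P_1 = 1/(1+e^{0.0492}) = 0.4877
P_2 = 1/(1+e^{-1.6100}) = 0.8334
P_3 = 1/(1+e^{3.3000}) = 0.0356
L = (1−P_1) × P_2 × P_3 = 0.5123 × 0.8334 × 0.0356 = 0.01519

0.015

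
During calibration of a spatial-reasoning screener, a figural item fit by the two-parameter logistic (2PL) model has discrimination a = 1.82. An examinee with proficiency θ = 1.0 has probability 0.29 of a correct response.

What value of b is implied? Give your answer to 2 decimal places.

P(θ) = 1 / (1 + exp(−a(θ − b)))
logit(0.29) = ln(0.29/0.71) = -0.8954
b = θ − logit/(a) = 1.0 − (-0.8954)/1.8200 = 1.4920

1.49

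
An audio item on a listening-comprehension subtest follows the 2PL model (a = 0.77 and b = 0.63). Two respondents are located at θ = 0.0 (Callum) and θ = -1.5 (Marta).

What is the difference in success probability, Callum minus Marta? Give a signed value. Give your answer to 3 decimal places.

P(θ) = 1 / (1 + exp(−a(θ − b)))
P(Callum) = 0.3810  [exponent -0.4851]
P(Marta) = 0.1625  [exponent -1.6401]
Difference = 0.3810 − 0.1625 = 0.2186

0.219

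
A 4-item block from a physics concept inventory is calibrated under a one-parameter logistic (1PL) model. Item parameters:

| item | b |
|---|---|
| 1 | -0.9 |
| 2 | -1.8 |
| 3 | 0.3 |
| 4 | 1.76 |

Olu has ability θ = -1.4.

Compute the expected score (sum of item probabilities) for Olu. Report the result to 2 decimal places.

1.17

P(θ) = 1 / (1 + exp(−(θ − b)))
P_1 = 1/(1+e^{0.5000}) = 0.3775
P_2 = 1/(1+e^{-0.4000}) = 0.5987
P_3 = 1/(1+e^{1.7000}) = 0.1545
P_4 = 1/(1+e^{3.1600}) = 0.0407
E[score] = 0.3775 + 0.5987 + 0.1545 + 0.0407 = 1.1714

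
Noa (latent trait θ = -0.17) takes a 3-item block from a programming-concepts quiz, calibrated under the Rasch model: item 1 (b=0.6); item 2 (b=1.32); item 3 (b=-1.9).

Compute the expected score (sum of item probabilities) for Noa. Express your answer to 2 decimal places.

P(θ) = 1 / (1 + exp(−(θ − b)))
P_1 = 1/(1+e^{0.7700}) = 0.3165
P_2 = 1/(1+e^{1.4900}) = 0.1839
P_3 = 1/(1+e^{-1.7300}) = 0.8494
E[score] = 0.3165 + 0.1839 + 0.8494 = 1.3498

1.35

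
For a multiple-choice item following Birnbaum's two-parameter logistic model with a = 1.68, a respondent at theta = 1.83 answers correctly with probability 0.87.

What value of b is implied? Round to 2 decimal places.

P(theta) = 1 / (1 + exp(−a(theta − b)))
logit(0.87) = ln(0.87/0.13) = 1.9010
b = theta − logit/(a) = 1.83 − 1.9010/1.6800 = 0.6985

0.70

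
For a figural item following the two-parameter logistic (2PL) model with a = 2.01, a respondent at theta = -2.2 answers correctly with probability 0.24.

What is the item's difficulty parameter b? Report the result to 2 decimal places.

P(theta) = 1 / (1 + exp(−a(theta − b)))
logit(0.24) = ln(0.24/0.76) = -1.1527
b = theta − logit/(a) = -2.2 − (-1.1527)/2.0100 = -1.6265

-1.63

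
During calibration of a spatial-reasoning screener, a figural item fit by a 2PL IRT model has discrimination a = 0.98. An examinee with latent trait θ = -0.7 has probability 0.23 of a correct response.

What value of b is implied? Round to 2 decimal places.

P(θ) = 1 / (1 + exp(−a(θ − b)))
logit(0.23) = ln(0.23/0.77) = -1.2083
b = θ − logit/(a) = -0.7 − (-1.2083)/0.9800 = 0.5330

0.53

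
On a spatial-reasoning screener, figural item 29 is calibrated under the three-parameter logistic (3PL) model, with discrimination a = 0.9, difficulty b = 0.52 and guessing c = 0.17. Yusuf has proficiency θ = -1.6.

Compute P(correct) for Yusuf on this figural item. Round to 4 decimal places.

P(θ) = c + (1 − c) · 1 / (1 + exp(−a(θ − b)))
Exponent: 0.9 × (-1.6 − 0.52) = -1.9080
1/(1 + e^{1.9080}) = 0.1292
P = 0.17 + 0.83 × 0.1292 = 0.2772

0.2772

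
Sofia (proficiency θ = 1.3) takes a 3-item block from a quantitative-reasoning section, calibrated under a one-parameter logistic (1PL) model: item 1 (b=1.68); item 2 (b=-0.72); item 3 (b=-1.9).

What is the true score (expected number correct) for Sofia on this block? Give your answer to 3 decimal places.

P(θ) = 1 / (1 + exp(−(θ − b)))
P_1 = 1/(1+e^{0.3800}) = 0.4061
P_2 = 1/(1+e^{-2.0200}) = 0.8829
P_3 = 1/(1+e^{-3.2000}) = 0.9608
E[score] = 0.4061 + 0.8829 + 0.9608 = 2.2498

2.250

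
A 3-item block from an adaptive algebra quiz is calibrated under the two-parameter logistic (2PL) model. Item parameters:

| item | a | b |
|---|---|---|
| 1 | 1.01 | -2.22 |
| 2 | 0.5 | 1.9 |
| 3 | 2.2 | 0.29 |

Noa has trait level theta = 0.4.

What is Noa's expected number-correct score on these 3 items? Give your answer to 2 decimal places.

1.81

P(theta) = 1 / (1 + exp(−a(theta − b)))
P_1 = 1/(1+e^{-2.6462}) = 0.9338
P_2 = 1/(1+e^{0.7500}) = 0.3208
P_3 = 1/(1+e^{-0.2420}) = 0.5602
E[score] = 0.9338 + 0.3208 + 0.5602 = 1.8148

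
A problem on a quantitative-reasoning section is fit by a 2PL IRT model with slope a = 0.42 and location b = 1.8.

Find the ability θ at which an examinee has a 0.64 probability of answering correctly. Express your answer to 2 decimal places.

P(θ) = 1 / (1 + exp(−a(θ − b)))
logit = ln(0.6400/0.3600) = 0.5754
θ = b + logit/(a) = 1.8 + 0.5754/0.4200 = 3.1699

3.17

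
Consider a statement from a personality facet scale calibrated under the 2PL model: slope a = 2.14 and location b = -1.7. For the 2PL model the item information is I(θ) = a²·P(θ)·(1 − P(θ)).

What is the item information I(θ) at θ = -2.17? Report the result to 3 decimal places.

0.898

P = 1/(1+e^{1.0058}) = 0.2678
P(1−P) = 0.2678 × 0.7322 = 0.1961
I = a² × P(1−P) = 2.14² × 0.1961 = 0.89799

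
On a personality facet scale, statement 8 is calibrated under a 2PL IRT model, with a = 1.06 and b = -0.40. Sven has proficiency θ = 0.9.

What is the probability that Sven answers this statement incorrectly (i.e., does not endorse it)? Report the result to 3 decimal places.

0.201

P(θ) = 1 / (1 + exp(−a(θ − b)))
Exponent: 1.06 × (0.9 − (-0.40)) = 1.3780
1/(1 + e^{-1.3780}) = 0.7987
P(incorrect) = 1 − 0.7987 = 0.2013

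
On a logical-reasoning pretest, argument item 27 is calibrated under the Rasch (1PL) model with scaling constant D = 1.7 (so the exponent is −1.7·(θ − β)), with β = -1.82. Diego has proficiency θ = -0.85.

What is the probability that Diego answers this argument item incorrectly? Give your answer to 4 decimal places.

P(θ) = 1 / (1 + exp(−D·(θ − β)))
Exponent: 1.7 × (-0.85 − (-1.82)) = 1.6490
1/(1 + e^{-1.6490}) = 0.8388
P = 0.8388
P(incorrect) = 1 − 0.8388 = 0.1612

0.1612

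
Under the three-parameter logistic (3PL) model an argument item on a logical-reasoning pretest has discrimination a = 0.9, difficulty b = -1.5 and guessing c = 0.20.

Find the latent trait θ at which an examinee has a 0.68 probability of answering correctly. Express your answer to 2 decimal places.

-1.05

P(θ) = c + (1 − c) · 1 / (1 + exp(−a(θ − b)))
Remove guessing floor: (0.68 − 0.20)/(1 − 0.20) = 0.6000
logit = ln(0.6000/0.4000) = 0.4055
θ = b + logit/(a) = -1.5 + 0.4055/0.9000 = -1.0495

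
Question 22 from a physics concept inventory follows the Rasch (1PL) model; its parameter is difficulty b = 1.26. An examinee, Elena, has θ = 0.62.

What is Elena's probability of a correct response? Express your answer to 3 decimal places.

0.345

P(θ) = 1 / (1 + exp(−(θ − b)))
Exponent: (0.62 − 1.26) = -0.6400
1/(1 + e^{0.6400}) = 0.3452
P = 0.3452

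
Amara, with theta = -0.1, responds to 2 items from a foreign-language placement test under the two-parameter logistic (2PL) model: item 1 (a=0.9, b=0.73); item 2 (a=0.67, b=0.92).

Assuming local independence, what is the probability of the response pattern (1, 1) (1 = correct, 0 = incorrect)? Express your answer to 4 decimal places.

0.1079

P(theta) = 1 / (1 + exp(−a(theta − b)))
P_1 = 1/(1+e^{0.7470}) = 0.3215
P_2 = 1/(1+e^{0.6834}) = 0.3355
L = P_1 × P_2 = 0.3215 × 0.3355 = 0.10786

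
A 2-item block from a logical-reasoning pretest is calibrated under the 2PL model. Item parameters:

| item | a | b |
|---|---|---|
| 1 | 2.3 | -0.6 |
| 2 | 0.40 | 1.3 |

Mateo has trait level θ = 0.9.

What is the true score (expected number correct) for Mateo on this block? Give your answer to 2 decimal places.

1.43

P(θ) = 1 / (1 + exp(−a(θ − b)))
P_1 = 1/(1+e^{-3.4500}) = 0.9692
P_2 = 1/(1+e^{0.1600}) = 0.4601
E[score] = 0.9692 + 0.4601 = 1.4293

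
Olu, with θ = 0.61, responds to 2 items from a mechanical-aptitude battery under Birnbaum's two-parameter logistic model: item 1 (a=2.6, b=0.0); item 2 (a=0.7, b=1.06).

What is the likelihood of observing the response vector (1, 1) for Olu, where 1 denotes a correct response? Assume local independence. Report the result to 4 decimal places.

0.3502

P(θ) = 1 / (1 + exp(−a(θ − b)))
P_1 = 1/(1+e^{-1.5860}) = 0.8301
P_2 = 1/(1+e^{0.3150}) = 0.4219
L = P_1 × P_2 = 0.8301 × 0.4219 = 0.35019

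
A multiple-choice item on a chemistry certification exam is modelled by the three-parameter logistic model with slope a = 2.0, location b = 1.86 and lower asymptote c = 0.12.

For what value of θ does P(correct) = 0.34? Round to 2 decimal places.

1.31

P(θ) = c + (1 − c) · 1 / (1 + exp(−a(θ − b)))
Remove guessing floor: (0.34 − 0.12)/(1 − 0.12) = 0.2500
logit = ln(0.2500/0.7500) = -1.0986
θ = b + logit/(a) = 1.86 + (-1.0986)/2.0000 = 1.3107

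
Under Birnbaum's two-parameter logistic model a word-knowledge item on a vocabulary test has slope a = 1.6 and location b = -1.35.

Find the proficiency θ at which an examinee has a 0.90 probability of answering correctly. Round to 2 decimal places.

P(θ) = 1 / (1 + exp(−a(θ − b)))
logit = ln(0.9000/0.1000) = 2.1972
θ = b + logit/(a) = -1.35 + 2.1972/1.6000 = 0.0233

0.02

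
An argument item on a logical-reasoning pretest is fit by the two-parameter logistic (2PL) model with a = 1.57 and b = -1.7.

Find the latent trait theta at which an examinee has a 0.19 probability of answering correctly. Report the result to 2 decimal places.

P(theta) = 1 / (1 + exp(−a(theta − b)))
logit = ln(0.1900/0.8100) = -1.4500
theta = b + logit/(a) = -1.7 + (-1.4500)/1.5700 = -2.6236

-2.62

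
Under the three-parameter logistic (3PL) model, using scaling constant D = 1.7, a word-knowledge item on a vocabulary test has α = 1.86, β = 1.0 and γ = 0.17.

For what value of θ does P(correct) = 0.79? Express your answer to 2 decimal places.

1.34

P(θ) = γ + (1 − γ) · 1 / (1 + exp(−D·α(θ − β)))
Remove guessing floor: (0.79 − 0.17)/(1 − 0.17) = 0.7470
logit = ln(0.7470/0.2530) = 1.0826
θ = β + logit/(1.7·α) = 1.0 + 1.0826/3.1620 = 1.3424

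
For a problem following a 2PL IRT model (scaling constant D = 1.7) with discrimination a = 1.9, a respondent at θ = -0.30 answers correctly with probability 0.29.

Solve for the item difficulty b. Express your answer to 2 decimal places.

-0.02

P(θ) = 1 / (1 + exp(−D·a(θ − b)))
logit(0.29) = ln(0.29/0.71) = -0.8954
b = θ − logit/(1.7·a) = -0.30 − (-0.8954)/3.2300 = -0.0228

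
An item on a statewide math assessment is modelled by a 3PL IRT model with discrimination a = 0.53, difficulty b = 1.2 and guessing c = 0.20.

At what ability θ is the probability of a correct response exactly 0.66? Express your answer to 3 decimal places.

1.770

P(θ) = c + (1 − c) · 1 / (1 + exp(−a(θ − b)))
Remove guessing floor: (0.66 − 0.20)/(1 − 0.20) = 0.5750
logit = ln(0.5750/0.4250) = 0.3023
θ = b + logit/(a) = 1.2 + 0.3023/0.5300 = 1.7703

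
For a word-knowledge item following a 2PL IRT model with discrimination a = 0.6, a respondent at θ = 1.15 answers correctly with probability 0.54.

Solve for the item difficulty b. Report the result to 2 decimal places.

0.88

P(θ) = 1 / (1 + exp(−a(θ − b)))
logit(0.54) = ln(0.54/0.46) = 0.1603
b = θ − logit/(a) = 1.15 − 0.1603/0.6000 = 0.8828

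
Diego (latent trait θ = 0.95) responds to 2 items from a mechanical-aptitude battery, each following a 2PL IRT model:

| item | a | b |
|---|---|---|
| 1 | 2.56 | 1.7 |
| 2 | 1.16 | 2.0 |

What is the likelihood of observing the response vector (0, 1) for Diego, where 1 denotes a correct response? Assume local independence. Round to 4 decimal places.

P(θ) = 1 / (1 + exp(−a(θ − b)))
P_1 = 1/(1+e^{1.9200}) = 0.1279
P_2 = 1/(1+e^{1.2180}) = 0.2283
L = (1−P_1) × P_2 = 0.8721 × 0.2283 = 0.19910

0.1991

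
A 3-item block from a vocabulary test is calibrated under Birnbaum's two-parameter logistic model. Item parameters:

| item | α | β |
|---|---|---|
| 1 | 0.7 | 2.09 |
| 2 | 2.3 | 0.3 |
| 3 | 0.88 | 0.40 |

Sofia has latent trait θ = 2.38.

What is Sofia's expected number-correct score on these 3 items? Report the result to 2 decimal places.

2.39

P(θ) = 1 / (1 + exp(−α(θ − β)))
P_1 = 1/(1+e^{-0.2030}) = 0.5506
P_2 = 1/(1+e^{-4.7840}) = 0.9917
P_3 = 1/(1+e^{-1.7424}) = 0.8510
E[score] = 0.5506 + 0.9917 + 0.8510 = 2.3933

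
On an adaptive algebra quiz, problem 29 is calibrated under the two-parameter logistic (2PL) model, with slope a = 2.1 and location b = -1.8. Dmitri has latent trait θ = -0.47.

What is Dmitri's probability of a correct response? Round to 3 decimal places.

0.942

P(θ) = 1 / (1 + exp(−a(θ − b)))
Exponent: 2.1 × (-0.47 − (-1.8)) = 2.7930
1/(1 + e^{-2.7930}) = 0.9423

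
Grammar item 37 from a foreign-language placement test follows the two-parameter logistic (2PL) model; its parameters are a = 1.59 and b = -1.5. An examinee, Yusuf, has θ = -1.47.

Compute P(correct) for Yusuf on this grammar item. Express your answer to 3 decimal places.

P(θ) = 1 / (1 + exp(−a(θ − b)))
Exponent: 1.59 × (-1.47 − (-1.5)) = 0.0477
1/(1 + e^{-0.0477}) = 0.5119

0.512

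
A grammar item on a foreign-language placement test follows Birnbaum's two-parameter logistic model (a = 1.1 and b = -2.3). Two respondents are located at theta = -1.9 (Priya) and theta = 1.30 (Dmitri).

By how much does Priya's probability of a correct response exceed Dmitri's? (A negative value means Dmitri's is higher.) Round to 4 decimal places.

-0.3730

P(theta) = 1 / (1 + exp(−a(theta − b)))
P(Priya) = 0.6083  [exponent 0.4400]
P(Dmitri) = 0.9813  [exponent 3.9600]
Difference = 0.6083 − 0.9813 = -0.3730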